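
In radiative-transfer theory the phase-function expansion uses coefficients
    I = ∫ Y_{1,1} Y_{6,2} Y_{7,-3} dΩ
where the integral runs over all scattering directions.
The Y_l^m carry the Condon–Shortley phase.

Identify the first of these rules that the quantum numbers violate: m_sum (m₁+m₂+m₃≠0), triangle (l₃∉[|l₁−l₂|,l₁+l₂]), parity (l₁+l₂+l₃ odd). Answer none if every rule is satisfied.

none

Σmᵢ = 0  ✓
l₃∈[|l₁−l₂|,l₁+l₂]=[5,7], have l₃=7  ✓
Σlᵢ = 14 ⇒ even  ✓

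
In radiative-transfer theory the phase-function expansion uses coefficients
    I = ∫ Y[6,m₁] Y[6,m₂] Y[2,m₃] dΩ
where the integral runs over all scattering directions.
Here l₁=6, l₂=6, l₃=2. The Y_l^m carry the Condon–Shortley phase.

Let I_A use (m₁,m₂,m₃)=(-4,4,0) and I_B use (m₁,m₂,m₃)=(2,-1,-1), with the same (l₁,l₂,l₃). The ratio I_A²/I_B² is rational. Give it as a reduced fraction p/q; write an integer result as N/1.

l's match ⇒ only the (l;m) 3-j factors differ between A and B.
A: triangle coeff Δ(6,6,2) = 1/90090; Σ_t [8,10]: t=8:+1/322560 t=9:−1/362880 t=10:+1/14515200 = 1/2419200; (3j)²=2/5005 [(6 6 2; -4 4 0)], sign=+1
B: triangle coeff Δ(6,6,2) = 1/90090; Σ_t [3,4]: t=3:−1/60480 t=4:+1/34560 = 1/80640; (3j)²=6/1001 [(6 6 2; 2 -1 -1)], sign=-1
I_A²/I_B² = (2/5005)/(6/1001) = 1/15

1/15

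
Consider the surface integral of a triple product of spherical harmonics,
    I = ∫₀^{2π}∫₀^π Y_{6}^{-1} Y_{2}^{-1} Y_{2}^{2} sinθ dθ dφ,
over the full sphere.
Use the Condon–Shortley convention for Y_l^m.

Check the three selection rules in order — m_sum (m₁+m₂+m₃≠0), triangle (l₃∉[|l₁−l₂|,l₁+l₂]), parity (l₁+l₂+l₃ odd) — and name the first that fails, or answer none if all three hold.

azimuthal sum: -1 − 1 + 2 = 0  ✓
4 ≤ 2 ≤ 8 (triangle on l)  ✗
L = 6 + 2 + 2 = 10 (even)

triangle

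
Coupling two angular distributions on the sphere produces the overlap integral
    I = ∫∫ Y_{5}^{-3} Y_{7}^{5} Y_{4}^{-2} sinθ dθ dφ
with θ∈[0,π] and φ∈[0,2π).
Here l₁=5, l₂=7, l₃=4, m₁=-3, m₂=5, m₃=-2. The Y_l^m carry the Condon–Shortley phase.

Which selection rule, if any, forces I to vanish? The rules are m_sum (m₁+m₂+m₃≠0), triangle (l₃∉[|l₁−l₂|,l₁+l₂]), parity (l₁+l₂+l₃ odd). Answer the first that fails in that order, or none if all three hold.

m₁+m₂+m₃ = -3 + 5 − 2 = 0  ✓
triangle: |5−7|=2 ≤ l₃=4 ≤ 5+7=12  ✓
parity: l₁+l₂+l₃ = 16 is even  ✓

none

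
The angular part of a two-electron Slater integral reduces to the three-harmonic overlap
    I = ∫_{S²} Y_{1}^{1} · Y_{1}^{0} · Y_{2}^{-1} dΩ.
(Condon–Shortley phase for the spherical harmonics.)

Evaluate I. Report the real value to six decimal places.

m-sum 0 ✓  L=4 even ✓  0≤2≤2 ✓
Π(2lᵢ+1) = 3×3×5 = 45
triangle coeff Δ(1,1,2) = 1/30
Σ_t [0,0]: t=0:+1/1 = 1/1
(3j)²=2/15 [(1 1 2; 0 0 0)], sign=+1
Σ_t [0,0]: t=0:+1/2 = 1/2
(3j)²=1/10 [(1 1 2; 1 0 -1)], sign=-1
⇒ 4πI² = 3/5
I = (-1)√(3/5/(4π)) = -0.21850969

-0.218510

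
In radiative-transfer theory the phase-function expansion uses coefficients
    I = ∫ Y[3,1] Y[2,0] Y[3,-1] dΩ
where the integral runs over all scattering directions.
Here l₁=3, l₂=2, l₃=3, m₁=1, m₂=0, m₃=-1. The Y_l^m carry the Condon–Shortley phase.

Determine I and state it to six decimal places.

Checks pass: Σm=0; 8 even; l₃=3∈[1,5].
(2·3+1)(2·2+1)(2·3+1) = 245
Δ: 2! 4! 2! / 9! → 1/3780
sum: t=0:+1/24 t=1:−1/4 t=2:+1/24 = -1/6
3j²(3 2 3; 0 0 0) = Δ·Π!·Σ² = 4/105  (sign +1)
sum: t=0:+1/16 t=1:−1/6 t=2:+1/96 = -3/32
3j²(3 2 3; 1 0 -1) = Δ·Π!·Σ² = 3/140  (sign -1)
combine: 4πI² = 245·4/105·3/140 = 1/5
take √, sign -1: I = -0.12615663

-0.126157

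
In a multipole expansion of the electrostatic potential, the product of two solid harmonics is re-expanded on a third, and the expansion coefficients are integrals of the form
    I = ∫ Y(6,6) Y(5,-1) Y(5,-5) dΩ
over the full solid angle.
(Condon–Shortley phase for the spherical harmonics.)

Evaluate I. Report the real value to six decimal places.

m-sum 0 ✓  L=16 even ✓  1≤5≤11 ✓
Π(2lᵢ+1) = 13×11×11 = 1573
triangle coeff Δ(6,5,5) = 1/28588560
Σ_t [1,5]: t=1:−1/345600 t=2:+1/13824 t=3:−1/5184 t=4:+1/13824 t=5:−1/345600 = -7/129600
(3j)²=80/7293 [(6 5 5; 0 0 0)], sign=+1
Σ_t [0,0]: t=0:+1/12441600 = 1/12441600
(3j)²=3/442 [(6 5 5; 6 -1 -5)], sign=+1
⇒ 4πI² = 440/3757
I = (+1)√(440/3757/(4π)) = 0.09653856

0.096539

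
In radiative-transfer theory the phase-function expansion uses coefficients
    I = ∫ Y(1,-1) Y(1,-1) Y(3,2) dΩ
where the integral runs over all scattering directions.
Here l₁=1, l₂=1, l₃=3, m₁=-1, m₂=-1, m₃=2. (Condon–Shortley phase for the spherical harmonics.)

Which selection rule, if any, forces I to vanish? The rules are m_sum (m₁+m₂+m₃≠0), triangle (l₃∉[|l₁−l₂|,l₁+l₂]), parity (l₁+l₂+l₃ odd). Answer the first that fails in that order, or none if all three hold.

m₁+m₂+m₃ = -1 − 1 + 2 = 0  ✓
triangle: |1−1|=0 ≤ l₃=3 ≤ 1+1=2  ✗
parity: l₁+l₂+l₃ = 5 is odd

triangle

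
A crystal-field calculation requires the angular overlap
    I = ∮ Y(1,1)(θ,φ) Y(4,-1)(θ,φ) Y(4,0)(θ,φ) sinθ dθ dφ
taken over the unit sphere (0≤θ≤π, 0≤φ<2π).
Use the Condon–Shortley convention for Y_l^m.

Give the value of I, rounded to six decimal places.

0.000000

Σlᵢ=9 odd — θ-integrand is odd under cosθ→−cosθ; I=0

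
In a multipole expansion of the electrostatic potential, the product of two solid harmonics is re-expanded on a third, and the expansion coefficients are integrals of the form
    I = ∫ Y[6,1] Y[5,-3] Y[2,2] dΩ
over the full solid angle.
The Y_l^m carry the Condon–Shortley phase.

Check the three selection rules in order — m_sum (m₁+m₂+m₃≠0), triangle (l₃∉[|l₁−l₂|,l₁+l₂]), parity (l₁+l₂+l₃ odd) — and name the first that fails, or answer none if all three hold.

m₁+m₂+m₃ = 1 − 3 + 2 = 0  ✓
triangle: |6−5|=1 ≤ l₃=2 ≤ 6+5=11  ✓
parity: l₁+l₂+l₃ = 13 is odd  ✗

parity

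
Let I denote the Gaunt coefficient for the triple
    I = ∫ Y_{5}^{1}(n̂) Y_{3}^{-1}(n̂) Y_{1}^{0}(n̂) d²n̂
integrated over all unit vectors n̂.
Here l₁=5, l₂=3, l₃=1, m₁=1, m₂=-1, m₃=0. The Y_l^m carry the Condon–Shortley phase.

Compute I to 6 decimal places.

0.000000

triangle: need 2≤l₃≤8, have 1; I=0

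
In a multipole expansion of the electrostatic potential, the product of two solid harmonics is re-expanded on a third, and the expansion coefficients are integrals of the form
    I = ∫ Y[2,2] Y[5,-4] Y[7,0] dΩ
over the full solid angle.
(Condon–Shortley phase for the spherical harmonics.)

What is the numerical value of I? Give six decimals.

0.000000

m-sum = 2 − 4 + 0 = -2 ≠ 0 ⇒ I = 0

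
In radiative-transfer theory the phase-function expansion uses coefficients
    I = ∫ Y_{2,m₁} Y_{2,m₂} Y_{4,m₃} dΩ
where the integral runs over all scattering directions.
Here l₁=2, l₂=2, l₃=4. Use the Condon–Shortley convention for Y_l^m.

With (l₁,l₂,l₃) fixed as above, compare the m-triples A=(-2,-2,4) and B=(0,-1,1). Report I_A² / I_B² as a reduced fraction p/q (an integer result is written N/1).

Same 2,2,4: normalisation and zero-m 3j drop out of the ratio.
A: Δ: 0! 4! 4! / 9! → 1/630; sum: t=0:+1/576 = 1/576; 3j²(2 2 4; -2 -2 4) = Δ·Π!·Σ² = 1/9  (sign +1)
B: Δ: 0! 4! 4! / 9! → 1/630; sum: t=0:+1/24 = 1/24; 3j²(2 2 4; 0 -1 1) = Δ·Π!·Σ² = 1/21  (sign -1)
I_A²/I_B² = (1/9)/(1/21) = 7/3

7/3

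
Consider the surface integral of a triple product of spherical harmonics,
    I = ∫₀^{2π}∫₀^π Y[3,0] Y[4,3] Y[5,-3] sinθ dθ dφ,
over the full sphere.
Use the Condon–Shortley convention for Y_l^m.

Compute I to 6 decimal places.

0.103862

Checks pass: Σm=0; 12 even; l₃=5∈[1,7].
(2·3+1)(2·4+1)(2·5+1) = 693
Δ: 2! 4! 6! / 13! → 1/180180
sum: t=0:+1/576 t=1:−1/144 t=2:+1/576 = -1/288
3j²(3 4 5; 0 0 0) = Δ·Π!·Σ² = 20/1001  (sign +1)
sum: t=1:−1/2880 t=2:+1/1440 = 1/2880
3j²(3 4 5; 0 3 -3) = Δ·Π!·Σ² = 7/715  (sign +1)
combine: 4πI² = 693·20/1001·7/715 = 252/1859
take √, sign +1: I = 0.10386175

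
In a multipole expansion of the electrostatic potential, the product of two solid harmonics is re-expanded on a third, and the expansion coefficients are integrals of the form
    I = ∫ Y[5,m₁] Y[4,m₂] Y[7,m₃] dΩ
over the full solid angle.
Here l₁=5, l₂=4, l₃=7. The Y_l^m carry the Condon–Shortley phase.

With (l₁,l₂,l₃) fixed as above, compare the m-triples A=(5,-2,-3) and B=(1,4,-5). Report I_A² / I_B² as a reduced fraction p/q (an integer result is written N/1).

3375/17248

Shared (l₁,l₂,l₃)=(5,4,7): N and (l;000)² cancel in I_A²/I_B².
A: Δ = 2!·8!·6!/17! = 1/6126120; Racah Σ t=0..0: t=0:+1/3870720 = 1/3870720; ⇒ 3j(5 4 7; 5 -2 -3)² = 675/136136, sgn +1
B: Δ = 2!·8!·6!/17! = 1/6126120; Racah Σ t=2..2: t=2:+1/2073600 = 1/2073600; ⇒ 3j(5 4 7; 1 4 -5)² = 28/1105, sgn +1
I_A²/I_B² = (675/136136)/(28/1105) = 3375/17248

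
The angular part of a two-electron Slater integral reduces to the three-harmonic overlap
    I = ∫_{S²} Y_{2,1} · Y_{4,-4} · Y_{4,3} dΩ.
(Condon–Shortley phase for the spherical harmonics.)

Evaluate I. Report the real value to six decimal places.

0.198645

Checks pass: Σm=0; 10 even; l₃=4∈[2,6].
(2·2+1)(2·4+1)(2·4+1) = 405
Δ: 2! 2! 6! / 11! → 1/13860
sum: t=0:+1/192 t=1:−1/36 t=2:+1/192 = -5/288
3j²(2 4 4; 0 0 0) = Δ·Π!·Σ² = 20/693  (sign -1)
sum: t=0:+1/1440 = 1/1440
3j²(2 4 4; 1 -4 3) = Δ·Π!·Σ² = 7/165  (sign -1)
combine: 4πI² = 405·20/693·7/165 = 60/121
take √, sign +1: I = 0.19864517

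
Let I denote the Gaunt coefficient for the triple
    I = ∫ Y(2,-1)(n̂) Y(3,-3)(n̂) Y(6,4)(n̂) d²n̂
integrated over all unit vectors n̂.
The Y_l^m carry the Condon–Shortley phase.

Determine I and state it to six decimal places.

triangle: need 1≤l₃≤5, have 6; I=0

0.000000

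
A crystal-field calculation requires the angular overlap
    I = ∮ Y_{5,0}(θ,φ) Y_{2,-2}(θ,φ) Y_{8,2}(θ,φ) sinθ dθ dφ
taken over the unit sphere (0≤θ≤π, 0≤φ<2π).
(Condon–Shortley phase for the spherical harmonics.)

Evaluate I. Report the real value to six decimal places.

|5−2|≤8≤5+2 violated ⇒ I = 0

0.000000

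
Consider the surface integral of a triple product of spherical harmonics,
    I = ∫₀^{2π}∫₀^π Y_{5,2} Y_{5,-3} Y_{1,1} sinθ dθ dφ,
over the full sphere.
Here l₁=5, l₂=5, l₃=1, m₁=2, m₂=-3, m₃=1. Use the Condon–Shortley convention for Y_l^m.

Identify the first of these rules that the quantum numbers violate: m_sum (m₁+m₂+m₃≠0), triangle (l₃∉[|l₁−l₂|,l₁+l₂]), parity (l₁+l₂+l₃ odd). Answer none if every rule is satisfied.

parity

m₁+m₂+m₃ = 2 − 3 + 1 = 0  ✓
triangle: |5−5|=0 ≤ l₃=1 ≤ 5+5=10  ✓
parity: l₁+l₂+l₃ = 11 is odd  ✗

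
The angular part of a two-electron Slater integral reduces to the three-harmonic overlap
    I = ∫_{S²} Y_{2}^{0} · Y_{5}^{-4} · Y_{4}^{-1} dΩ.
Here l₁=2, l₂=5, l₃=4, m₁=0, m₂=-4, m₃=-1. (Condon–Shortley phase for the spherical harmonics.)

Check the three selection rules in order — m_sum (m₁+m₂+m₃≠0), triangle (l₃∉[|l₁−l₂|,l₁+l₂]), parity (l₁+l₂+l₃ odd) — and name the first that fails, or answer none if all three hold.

m₁+m₂+m₃ = 0 − 4 − 1 = -5  ✗
triangle: |2−5|=3 ≤ l₃=4 ≤ 2+5=7
parity: l₁+l₂+l₃ = 11 is odd

m_sum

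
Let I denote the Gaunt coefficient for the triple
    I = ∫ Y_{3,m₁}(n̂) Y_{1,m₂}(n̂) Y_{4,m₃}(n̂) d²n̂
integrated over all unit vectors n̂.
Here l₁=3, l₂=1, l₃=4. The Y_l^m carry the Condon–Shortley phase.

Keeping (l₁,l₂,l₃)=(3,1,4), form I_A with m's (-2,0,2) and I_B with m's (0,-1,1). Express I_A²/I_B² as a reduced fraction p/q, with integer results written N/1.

l's match ⇒ only the (l;m) 3-j factors differ between A and B.
A: triangle coeff Δ(3,1,4) = 1/252; Σ_t [0,0]: t=0:+1/120 = 1/120; (3j)²=1/21 [(3 1 4; -2 0 2)], sign=+1
B: triangle coeff Δ(3,1,4) = 1/252; Σ_t [0,0]: t=0:+1/72 = 1/72; (3j)²=5/126 [(3 1 4; 0 -1 1)], sign=-1
I_A²/I_B² = (1/21)/(5/126) = 6/5

6/5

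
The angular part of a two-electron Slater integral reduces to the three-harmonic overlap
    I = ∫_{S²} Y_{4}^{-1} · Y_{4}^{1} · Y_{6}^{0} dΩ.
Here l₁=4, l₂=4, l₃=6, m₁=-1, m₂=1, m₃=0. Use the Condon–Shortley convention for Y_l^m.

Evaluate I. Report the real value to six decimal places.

0.007113

Checks pass: Σm=0; 14 even; l₃=6∈[0,8].
(2·4+1)(2·4+1)(2·6+1) = 1053
Δ: 2! 6! 6! / 15! → 1/1261260
sum: t=0:+1/4608 t=1:−1/1296 t=2:+1/4608 = -7/20736
3j²(4 4 6; 0 0 0) = Δ·Π!·Σ² = 20/1287  (sign -1)
sum: t=0:+1/28800 t=1:−1/2304 t=2:+1/2592 = -7/518400
3j²(4 4 6; -1 1 0) = Δ·Π!·Σ² = 1/25740  (sign -1)
combine: 4πI² = 1053·20/1287·1/25740 = 1/1573
take √, sign +1: I = 0.00711264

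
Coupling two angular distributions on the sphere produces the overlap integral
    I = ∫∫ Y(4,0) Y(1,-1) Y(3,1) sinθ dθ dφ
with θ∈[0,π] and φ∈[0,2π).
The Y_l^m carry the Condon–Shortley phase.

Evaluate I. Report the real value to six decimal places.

m-sum 0 ✓  L=8 even ✓  3≤3≤5 ✓
Π(2lᵢ+1) = 9×3×7 = 189
triangle coeff Δ(4,1,3) = 1/252
Σ_t [1,1]: t=1:−1/36 = -1/36
(3j)²=4/63 [(4 1 3; 0 0 0)], sign=+1
Σ_t [0,0]: t=0:+1/96 = 1/96
(3j)²=1/42 [(4 1 3; 0 -1 1)], sign=+1
⇒ 4πI² = 2/7
I = (+1)√(2/7/(4π)) = 0.15078601

0.150786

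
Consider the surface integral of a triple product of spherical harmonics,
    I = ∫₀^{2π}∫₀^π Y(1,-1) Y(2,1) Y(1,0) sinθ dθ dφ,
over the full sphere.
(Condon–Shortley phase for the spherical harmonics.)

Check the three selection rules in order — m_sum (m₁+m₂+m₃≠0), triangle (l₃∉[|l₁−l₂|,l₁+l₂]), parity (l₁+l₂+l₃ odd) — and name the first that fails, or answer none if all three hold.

m₁+m₂+m₃ = -1 + 1 + 0 = 0  ✓
triangle: |1−2|=1 ≤ l₃=1 ≤ 1+2=3  ✓
parity: l₁+l₂+l₃ = 4 is even  ✓

none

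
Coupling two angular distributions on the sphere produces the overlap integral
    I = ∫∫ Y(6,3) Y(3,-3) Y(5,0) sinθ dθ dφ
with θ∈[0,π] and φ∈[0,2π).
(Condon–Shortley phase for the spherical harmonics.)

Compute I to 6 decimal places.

0.190675

Rules hold: Σm=0, L=14 even, 3≤5≤9.
N = 13·7·11 = 1001
Δ = 4!·8!·2!/15! = 1/675675
Racah Σ t=1..3: t=1:−1/8640 t=2:+1/2304 t=3:−1/8640 = 7/34560
⇒ 3j(6 3 5; 0 0 0)² = 7/429, sgn -1
Racah Σ t=0..0: t=0:+1/34560 = 1/34560
⇒ 3j(6 3 5; 3 -3 0)² = 4/143, sgn -1
4πI² = N·(3j₀)²·(3jₘ)² = 196/429
I = +1·√(0.456876/4π) = 0.19067531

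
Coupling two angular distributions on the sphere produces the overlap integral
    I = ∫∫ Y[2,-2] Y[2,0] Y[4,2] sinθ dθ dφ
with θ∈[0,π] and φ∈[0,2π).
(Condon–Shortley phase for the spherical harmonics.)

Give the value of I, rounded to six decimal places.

0.156078

Rules hold: Σm=0, L=8 even, 0≤4≤4.
N = 5·5·9 = 225
Δ = 0!·4!·4!/9! = 1/630
Racah Σ t=0..0: t=0:+1/16 = 1/16
⇒ 3j(2 2 4; 0 0 0)² = 2/35, sgn +1
Racah Σ t=0..0: t=0:+1/96 = 1/96
⇒ 3j(2 2 4; -2 0 2)² = 1/42, sgn +1
4πI² = N·(3j₀)²·(3jₘ)² = 15/49
I = +1·√(0.306122/4π) = 0.15607835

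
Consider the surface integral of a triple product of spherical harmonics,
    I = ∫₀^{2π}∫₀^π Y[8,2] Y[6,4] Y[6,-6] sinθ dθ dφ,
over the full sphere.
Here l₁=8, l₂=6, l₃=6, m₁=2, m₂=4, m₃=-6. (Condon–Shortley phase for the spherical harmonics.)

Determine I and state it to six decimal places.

0.078668

Checks pass: Σm=0; 20 even; l₃=6∈[2,14].
(2·8+1)(2·6+1)(2·6+1) = 2873
Δ: 8! 8! 4! / 21! → 1/1309458150
sum: t=2:+1/49766400 t=3:−1/3110400 t=4:+1/1327104 t=5:−1/3110400 t=6:+1/49766400 = 1/6635520
3j²(8 6 6; 0 0 0) = Δ·Π!·Σ² = 350/46189  (sign +1)
sum: t=6:+1/1393459200 = 1/1393459200
3j²(8 6 6; 2 4 -6) = Δ·Π!·Σ² = 15/4199  (sign +1)
combine: 4πI² = 2873·350/46189·15/4199 = 5250/67507
take √, sign +1: I = 0.07866840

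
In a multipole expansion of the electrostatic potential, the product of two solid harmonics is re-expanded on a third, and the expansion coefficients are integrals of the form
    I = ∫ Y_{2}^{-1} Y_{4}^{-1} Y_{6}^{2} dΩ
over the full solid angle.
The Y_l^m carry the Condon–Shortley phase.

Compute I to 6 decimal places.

Rules hold: Σm=0, L=12 even, 2≤6≤6.
N = 5·9·13 = 585
Δ = 0!·4!·8!/13! = 1/6435
Racah Σ t=0..0: t=0:+1/2304 = 1/2304
⇒ 3j(2 4 6; 0 0 0)² = 5/143, sgn +1
Racah Σ t=0..0: t=0:+1/4320 = 1/4320
⇒ 3j(2 4 6; -1 -1 2)² = 224/6435, sgn +1
4πI² = N·(3j₀)²·(3jₘ)² = 1120/1573
I = +1·√(0.712015/4π) = 0.23803440

0.238034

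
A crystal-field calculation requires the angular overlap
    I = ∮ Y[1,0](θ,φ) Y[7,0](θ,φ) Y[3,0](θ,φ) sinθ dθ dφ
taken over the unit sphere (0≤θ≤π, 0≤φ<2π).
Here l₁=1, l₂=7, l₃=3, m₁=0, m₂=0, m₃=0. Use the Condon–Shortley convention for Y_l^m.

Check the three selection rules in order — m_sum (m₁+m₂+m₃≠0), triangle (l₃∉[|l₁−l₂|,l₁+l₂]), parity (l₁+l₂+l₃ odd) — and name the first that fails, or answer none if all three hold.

triangle

Σmᵢ = 0  ✓
l₃∈[|l₁−l₂|,l₁+l₂]=[6,8], have l₃=3  ✗
Σlᵢ = 11 ⇒ odd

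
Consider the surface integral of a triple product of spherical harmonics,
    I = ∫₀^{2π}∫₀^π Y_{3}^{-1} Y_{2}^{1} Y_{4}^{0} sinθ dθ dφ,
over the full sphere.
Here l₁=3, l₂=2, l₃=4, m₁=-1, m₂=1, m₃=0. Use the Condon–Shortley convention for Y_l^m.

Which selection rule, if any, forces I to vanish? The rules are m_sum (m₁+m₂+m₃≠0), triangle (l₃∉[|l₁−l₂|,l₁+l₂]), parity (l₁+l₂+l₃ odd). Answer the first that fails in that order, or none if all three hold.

azimuthal sum: -1 + 1 + 0 = 0  ✓
1 ≤ 4 ≤ 5 (triangle on l)  ✓
L = 3 + 2 + 4 = 9 (odd)  ✗

parity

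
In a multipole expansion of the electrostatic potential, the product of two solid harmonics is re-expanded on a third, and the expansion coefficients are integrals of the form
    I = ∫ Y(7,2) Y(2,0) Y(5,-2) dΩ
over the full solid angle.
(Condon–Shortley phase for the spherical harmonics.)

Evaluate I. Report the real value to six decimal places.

Rules hold: Σm=0, L=14 even, 5≤5≤9.
N = 15·5·11 = 825
Δ = 4!·10!·0!/15! = 1/15015
Racah Σ t=2..2: t=2:+1/57600 = 1/57600
⇒ 3j(7 2 5; 0 0 0)² = 21/715, sgn -1
Racah Σ t=2..2: t=2:+1/120960 = 1/120960
⇒ 3j(7 2 5; 2 0 -2)² = 24/1001, sgn -1
4πI² = N·(3j₀)²·(3jₘ)² = 1080/1859
I = +1·√(0.580958/4π) = 0.21501425

0.215014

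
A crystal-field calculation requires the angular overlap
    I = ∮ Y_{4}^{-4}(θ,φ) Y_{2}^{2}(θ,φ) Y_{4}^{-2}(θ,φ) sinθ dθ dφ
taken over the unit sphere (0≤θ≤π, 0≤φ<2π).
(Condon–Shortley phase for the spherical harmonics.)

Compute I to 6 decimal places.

Σmᵢ = -4 ≠ 0, so the φ-integral vanishes; I = 0

0.000000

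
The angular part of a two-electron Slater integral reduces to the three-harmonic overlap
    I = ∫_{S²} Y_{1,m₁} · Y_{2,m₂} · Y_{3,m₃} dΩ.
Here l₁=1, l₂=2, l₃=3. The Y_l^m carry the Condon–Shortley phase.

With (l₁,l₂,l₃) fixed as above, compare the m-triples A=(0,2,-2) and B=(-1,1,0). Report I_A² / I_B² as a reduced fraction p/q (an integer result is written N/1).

5/3

Shared (l₁,l₂,l₃)=(1,2,3): N and (l;000)² cancel in I_A²/I_B².
A: Δ = 0!·2!·4!/7! = 1/105; Racah Σ t=0..0: t=0:+1/24 = 1/24; ⇒ 3j(1 2 3; 0 2 -2)² = 1/21, sgn -1
B: Δ = 0!·2!·4!/7! = 1/105; Racah Σ t=0..0: t=0:+1/12 = 1/12; ⇒ 3j(1 2 3; -1 1 0)² = 1/35, sgn -1
I_A²/I_B² = (1/21)/(1/35) = 5/3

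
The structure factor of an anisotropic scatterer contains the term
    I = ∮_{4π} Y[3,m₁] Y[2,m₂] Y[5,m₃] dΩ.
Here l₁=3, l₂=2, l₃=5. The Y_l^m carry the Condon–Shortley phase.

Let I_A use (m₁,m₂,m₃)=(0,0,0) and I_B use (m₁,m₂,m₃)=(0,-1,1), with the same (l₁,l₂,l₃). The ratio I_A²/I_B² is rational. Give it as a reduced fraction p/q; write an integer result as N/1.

Shared (l₁,l₂,l₃)=(3,2,5): N and (l;000)² cancel in I_A²/I_B².
A: Δ = 0!·6!·4!/11! = 1/2310; Racah Σ t=0..0: t=0:+1/144 = 1/144; ⇒ 3j(3 2 5; 0 0 0)² = 10/231, sgn -1
B: Δ = 0!·6!·4!/11! = 1/2310; Racah Σ t=0..0: t=0:+1/216 = 1/216; ⇒ 3j(3 2 5; 0 -1 1)² = 8/231, sgn +1
I_A²/I_B² = (10/231)/(8/231) = 5/4

5/4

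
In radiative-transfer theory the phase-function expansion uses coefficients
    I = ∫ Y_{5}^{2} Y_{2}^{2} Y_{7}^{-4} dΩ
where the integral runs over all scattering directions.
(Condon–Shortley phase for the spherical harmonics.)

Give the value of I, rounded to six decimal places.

Rules hold: Σm=0, L=14 even, 3≤7≤7.
N = 11·5·15 = 825
Δ = 0!·10!·4!/15! = 1/15015
Racah Σ t=0..0: t=0:+1/57600 = 1/57600
⇒ 3j(5 2 7; 0 0 0)² = 21/715, sgn -1
Racah Σ t=0..0: t=0:+1/725760 = 1/725760
⇒ 3j(5 2 7; 2 2 -4)² = 2/91, sgn -1
4πI² = N·(3j₀)²·(3jₘ)² = 90/169
I = +1·√(0.532544/4π) = 0.20586047

0.205860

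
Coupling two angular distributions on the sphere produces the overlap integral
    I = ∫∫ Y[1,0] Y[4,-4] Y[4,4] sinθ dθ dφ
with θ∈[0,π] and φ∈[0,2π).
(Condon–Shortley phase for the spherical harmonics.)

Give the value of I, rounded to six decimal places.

l₁+l₂+l₃=9 is odd: 3j(l;000)=0 ⇒ I=0

0.000000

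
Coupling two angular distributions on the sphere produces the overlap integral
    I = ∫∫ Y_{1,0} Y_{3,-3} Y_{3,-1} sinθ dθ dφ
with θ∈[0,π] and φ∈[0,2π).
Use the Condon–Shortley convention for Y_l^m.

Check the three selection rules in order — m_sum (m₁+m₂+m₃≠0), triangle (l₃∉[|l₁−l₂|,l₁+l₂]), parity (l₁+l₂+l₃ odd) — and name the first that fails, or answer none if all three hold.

m_sum

azimuthal sum: 0 − 3 − 1 = -4  ✗
2 ≤ 3 ≤ 4 (triangle on l)
L = 1 + 3 + 3 = 7 (odd)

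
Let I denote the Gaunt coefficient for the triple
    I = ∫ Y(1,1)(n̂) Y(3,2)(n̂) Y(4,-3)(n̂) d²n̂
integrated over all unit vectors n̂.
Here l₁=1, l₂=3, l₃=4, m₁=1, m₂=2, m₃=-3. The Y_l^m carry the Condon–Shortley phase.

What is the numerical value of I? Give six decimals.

-0.282095

Checks pass: Σm=0; 8 even; l₃=4∈[2,4].
(2·1+1)(2·3+1)(2·4+1) = 189
Δ: 0! 2! 6! / 9! → 1/252
sum: t=0:+1/36 = 1/36
3j²(1 3 4; 0 0 0) = Δ·Π!·Σ² = 4/63  (sign +1)
sum: t=0:+1/240 = 1/240
3j²(1 3 4; 1 2 -3) = Δ·Π!·Σ² = 1/12  (sign -1)
combine: 4πI² = 189·4/63·1/12 = 1/1
take √, sign -1: I = -0.28209479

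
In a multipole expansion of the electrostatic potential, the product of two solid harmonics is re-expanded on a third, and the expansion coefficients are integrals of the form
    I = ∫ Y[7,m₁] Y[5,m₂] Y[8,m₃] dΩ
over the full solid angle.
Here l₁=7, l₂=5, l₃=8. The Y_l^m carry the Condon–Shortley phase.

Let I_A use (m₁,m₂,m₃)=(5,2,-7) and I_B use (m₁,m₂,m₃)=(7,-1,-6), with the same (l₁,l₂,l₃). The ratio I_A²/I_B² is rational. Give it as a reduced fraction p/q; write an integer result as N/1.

Same 7,5,8: normalisation and zero-m 3j drop out of the ratio.
A: Δ: 4! 10! 6! / 21! → 1/814773960; sum: t=1:−1/1567641600 t=2:+1/1741824000 = -1/15676416000; 3j²(7 5 8; 5 2 -7) = Δ·Π!·Σ² = 11/58140  (sign +1)
B: Δ: 4! 10! 6! / 21! → 1/814773960; sum: t=0:+1/4180377600 = 1/4180377600; 3j²(7 5 8; 7 -1 -6) = Δ·Π!·Σ² = 143/7752  (sign +1)
I_A²/I_B² = (11/58140)/(143/7752) = 2/195

2/195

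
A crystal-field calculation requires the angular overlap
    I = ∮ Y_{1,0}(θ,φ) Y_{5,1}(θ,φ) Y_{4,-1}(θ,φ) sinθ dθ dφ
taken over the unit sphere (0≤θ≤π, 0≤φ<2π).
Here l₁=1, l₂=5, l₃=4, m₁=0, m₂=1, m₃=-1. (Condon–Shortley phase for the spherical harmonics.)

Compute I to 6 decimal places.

Rules hold: Σm=0, L=10 even, 4≤4≤6.
N = 3·11·9 = 297
Δ = 2!·0!·8!/11! = 1/495
Racah Σ t=1..1: t=1:−1/576 = -1/576
⇒ 3j(1 5 4; 0 0 0)² = 5/99, sgn -1
Racah Σ t=1..1: t=1:−1/720 = -1/720
⇒ 3j(1 5 4; 0 1 -1)² = 8/165, sgn +1
4πI² = N·(3j₀)²·(3jₘ)² = 8/11
I = -1·√(0.727273/4π) = -0.24057125

-0.240571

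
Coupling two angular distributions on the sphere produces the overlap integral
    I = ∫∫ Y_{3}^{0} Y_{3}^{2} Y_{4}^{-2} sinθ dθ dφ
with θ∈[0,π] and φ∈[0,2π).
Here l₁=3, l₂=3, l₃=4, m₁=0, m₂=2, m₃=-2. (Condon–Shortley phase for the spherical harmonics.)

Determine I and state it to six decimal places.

-0.044418

Checks pass: Σm=0; 10 even; l₃=4∈[0,6].
(2·3+1)(2·3+1)(2·4+1) = 441
Δ: 2! 4! 4! / 11! → 1/34650
sum: t=0:+1/72 t=1:−1/16 t=2:+1/72 = -5/144
3j²(3 3 4; 0 0 0) = Δ·Π!·Σ² = 2/77  (sign -1)
sum: t=1:−1/96 t=2:+1/72 = 1/288
3j²(3 3 4; 0 2 -2) = Δ·Π!·Σ² = 1/462  (sign +1)
combine: 4πI² = 441·2/77·1/462 = 3/121
take √, sign -1: I = -0.04441841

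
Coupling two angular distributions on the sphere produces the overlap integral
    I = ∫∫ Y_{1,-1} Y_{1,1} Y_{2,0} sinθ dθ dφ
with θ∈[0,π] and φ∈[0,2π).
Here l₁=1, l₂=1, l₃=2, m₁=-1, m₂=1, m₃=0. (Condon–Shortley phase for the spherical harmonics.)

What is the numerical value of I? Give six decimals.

0.126157

Rules hold: Σm=0, L=4 even, 0≤2≤2.
N = 3·3·5 = 45
Δ = 0!·2!·2!/5! = 1/30
Racah Σ t=0..0: t=0:+1/1 = 1/1
⇒ 3j(1 1 2; 0 0 0)² = 2/15, sgn +1
Racah Σ t=0..0: t=0:+1/4 = 1/4
⇒ 3j(1 1 2; -1 1 0)² = 1/30, sgn +1
4πI² = N·(3j₀)²·(3jₘ)² = 1/5
I = +1·√(0.2/4π) = 0.12615663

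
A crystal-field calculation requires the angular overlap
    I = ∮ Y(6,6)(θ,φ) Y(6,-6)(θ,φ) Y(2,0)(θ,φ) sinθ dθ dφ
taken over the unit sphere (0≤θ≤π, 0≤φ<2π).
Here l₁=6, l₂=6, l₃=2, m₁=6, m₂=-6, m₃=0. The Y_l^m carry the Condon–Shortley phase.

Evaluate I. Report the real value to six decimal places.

-0.252313

Checks pass: Σm=0; 14 even; l₃=2∈[0,12].
(2·6+1)(2·6+1)(2·2+1) = 845
Δ: 10! 2! 2! / 15! → 1/90090
sum: t=4:+1/69120 t=5:−1/14400 t=6:+1/69120 = -7/172800
3j²(6 6 2; 0 0 0) = Δ·Π!·Σ² = 14/715  (sign -1)
sum: t=0:+1/14515200 = 1/14515200
3j²(6 6 2; 6 -6 0) = Δ·Π!·Σ² = 22/455  (sign +1)
combine: 4πI² = 845·14/715·22/455 = 4/5
take √, sign -1: I = -0.25231325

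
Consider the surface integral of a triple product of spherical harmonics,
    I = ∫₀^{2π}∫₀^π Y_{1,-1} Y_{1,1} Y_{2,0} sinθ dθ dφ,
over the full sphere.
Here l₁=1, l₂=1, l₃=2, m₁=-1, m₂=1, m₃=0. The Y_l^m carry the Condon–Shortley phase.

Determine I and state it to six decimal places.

Checks pass: Σm=0; 4 even; l₃=2∈[0,2].
(2·1+1)(2·1+1)(2·2+1) = 45
Δ: 0! 2! 2! / 5! → 1/30
sum: t=0:+1/1 = 1/1
3j²(1 1 2; 0 0 0) = Δ·Π!·Σ² = 2/15  (sign +1)
sum: t=0:+1/4 = 1/4
3j²(1 1 2; -1 1 0) = Δ·Π!·Σ² = 1/30  (sign +1)
combine: 4πI² = 45·2/15·1/30 = 1/5
take √, sign +1: I = 0.12615663

0.126157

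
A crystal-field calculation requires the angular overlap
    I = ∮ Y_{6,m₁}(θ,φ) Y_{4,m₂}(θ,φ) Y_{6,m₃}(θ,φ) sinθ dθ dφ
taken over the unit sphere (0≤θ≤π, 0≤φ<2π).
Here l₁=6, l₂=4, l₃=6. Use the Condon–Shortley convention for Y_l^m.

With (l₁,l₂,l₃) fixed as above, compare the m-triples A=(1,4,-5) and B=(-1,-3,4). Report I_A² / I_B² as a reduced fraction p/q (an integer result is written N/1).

11/25

l's match ⇒ only the (l;m) 3-j factors differ between A and B.
A: triangle coeff Δ(6,4,6) = 1/15315300; Σ_t [4,4]: t=4:+1/2903040 = 1/2903040; (3j)²=5/663 [(6 4 6; 1 4 -5)], sign=-1
B: triangle coeff Δ(6,4,6) = 1/15315300; Σ_t [0,1]: t=0:+1/725760 t=1:−1/207360 = -1/290304; (3j)²=125/7293 [(6 4 6; -1 -3 4)], sign=-1
I_A²/I_B² = (5/663)/(125/7293) = 11/25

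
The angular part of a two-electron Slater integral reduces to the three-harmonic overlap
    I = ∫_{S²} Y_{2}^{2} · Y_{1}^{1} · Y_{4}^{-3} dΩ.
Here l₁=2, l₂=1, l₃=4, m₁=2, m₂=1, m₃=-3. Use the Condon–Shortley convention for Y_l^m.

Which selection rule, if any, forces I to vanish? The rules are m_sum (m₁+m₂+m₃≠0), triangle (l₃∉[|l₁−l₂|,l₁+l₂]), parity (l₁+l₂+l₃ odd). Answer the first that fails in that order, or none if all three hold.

triangle

Σmᵢ = 0  ✓
l₃∈[|l₁−l₂|,l₁+l₂]=[1,3], have l₃=4  ✗
Σlᵢ = 7 ⇒ odd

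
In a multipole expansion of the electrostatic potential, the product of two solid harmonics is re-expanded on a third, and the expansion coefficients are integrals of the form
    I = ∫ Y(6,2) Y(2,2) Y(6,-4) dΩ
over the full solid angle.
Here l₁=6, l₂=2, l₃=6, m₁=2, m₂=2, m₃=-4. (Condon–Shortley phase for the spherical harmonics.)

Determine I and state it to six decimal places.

m-sum 0 ✓  L=14 even ✓  4≤6≤8 ✓
Π(2lᵢ+1) = 13×5×13 = 845
triangle coeff Δ(6,2,6) = 1/90090
Σ_t [0,2]: t=0:+1/69120 t=1:−1/14400 t=2:+1/69120 = -7/172800
(3j)²=14/715 [(6 2 6; 0 0 0)], sign=-1
Σ_t [2,2]: t=2:+1/322560 = 1/322560
(3j)²=18/1001 [(6 2 6; 2 2 -4)], sign=+1
⇒ 4πI² = 36/121
I = (-1)√(36/121/(4π)) = -0.15386989

-0.153870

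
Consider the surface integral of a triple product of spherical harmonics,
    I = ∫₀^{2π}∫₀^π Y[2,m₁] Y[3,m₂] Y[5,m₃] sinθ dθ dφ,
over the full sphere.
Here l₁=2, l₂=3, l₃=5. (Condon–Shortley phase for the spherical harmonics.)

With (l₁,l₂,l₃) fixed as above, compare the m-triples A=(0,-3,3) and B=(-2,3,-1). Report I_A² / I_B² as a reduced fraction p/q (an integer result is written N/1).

Shared (l₁,l₂,l₃)=(2,3,5): N and (l;000)² cancel in I_A²/I_B².
A: Δ = 0!·4!·6!/11! = 1/2310; Racah Σ t=0..0: t=0:+1/2880 = 1/2880; ⇒ 3j(2 3 5; 0 -3 3)² = 2/165, sgn +1
B: Δ = 0!·4!·6!/11! = 1/2310; Racah Σ t=0..0: t=0:+1/17280 = 1/17280; ⇒ 3j(2 3 5; -2 3 -1)² = 1/2310, sgn +1
I_A²/I_B² = (2/165)/(1/2310) = 28/1

28/1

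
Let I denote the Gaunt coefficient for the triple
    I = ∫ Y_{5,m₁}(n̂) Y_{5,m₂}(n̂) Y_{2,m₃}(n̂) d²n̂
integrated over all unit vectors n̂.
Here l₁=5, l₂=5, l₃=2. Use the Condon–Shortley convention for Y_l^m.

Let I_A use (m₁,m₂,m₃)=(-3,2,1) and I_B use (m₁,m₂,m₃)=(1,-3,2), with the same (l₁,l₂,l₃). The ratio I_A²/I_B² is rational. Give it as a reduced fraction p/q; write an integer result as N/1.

Same 5,5,2: normalisation and zero-m 3j drop out of the ratio.
A: Δ: 8! 2! 2! / 13! → 1/38610; sum: t=6:+1/2880 t=7:−1/10080 = 1/4032; 3j²(5 5 2; -3 2 1) = Δ·Π!·Σ² = 10/429  (sign -1)
B: Δ: 8! 2! 2! / 13! → 1/38610; sum: t=2:+1/5760 = 1/5760; 3j²(5 5 2; 1 -3 2) = Δ·Π!·Σ² = 56/2145  (sign +1)
I_A²/I_B² = (10/429)/(56/2145) = 25/28

25/28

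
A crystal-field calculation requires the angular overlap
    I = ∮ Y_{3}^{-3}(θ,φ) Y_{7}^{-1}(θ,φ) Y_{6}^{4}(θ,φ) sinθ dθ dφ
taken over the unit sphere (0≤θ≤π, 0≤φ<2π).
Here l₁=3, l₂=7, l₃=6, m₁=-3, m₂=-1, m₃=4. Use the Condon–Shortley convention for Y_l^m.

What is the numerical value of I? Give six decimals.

Checks pass: Σm=0; 16 even; l₃=6∈[4,10].
(2·3+1)(2·7+1)(2·6+1) = 1365
Δ: 4! 2! 10! / 17! → 1/2042040
sum: t=1:−1/207360 t=2:+1/57600 t=3:−1/207360 = 1/129600
3j²(3 7 6; 0 0 0) = Δ·Π!·Σ² = 168/12155  (sign +1)
sum: t=4:+1/3870720 = 1/3870720
3j²(3 7 6; -3 -1 4) = Δ·Π!·Σ² = 675/136136  (sign +1)
combine: 4πI² = 1365·168/12155·675/136136 = 42525/454597
take √, sign +1: I = 0.08627877

0.086279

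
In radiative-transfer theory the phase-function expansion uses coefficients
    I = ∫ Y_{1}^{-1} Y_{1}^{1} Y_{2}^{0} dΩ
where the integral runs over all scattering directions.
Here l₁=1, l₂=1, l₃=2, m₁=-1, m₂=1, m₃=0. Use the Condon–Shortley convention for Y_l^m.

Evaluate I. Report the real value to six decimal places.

Rules hold: Σm=0, L=4 even, 0≤2≤2.
N = 3·3·5 = 45
Δ = 0!·2!·2!/5! = 1/30
Racah Σ t=0..0: t=0:+1/1 = 1/1
⇒ 3j(1 1 2; 0 0 0)² = 2/15, sgn +1
Racah Σ t=0..0: t=0:+1/4 = 1/4
⇒ 3j(1 1 2; -1 1 0)² = 1/30, sgn +1
4πI² = N·(3j₀)²·(3jₘ)² = 1/5
I = +1·√(0.2/4π) = 0.12615663

0.126157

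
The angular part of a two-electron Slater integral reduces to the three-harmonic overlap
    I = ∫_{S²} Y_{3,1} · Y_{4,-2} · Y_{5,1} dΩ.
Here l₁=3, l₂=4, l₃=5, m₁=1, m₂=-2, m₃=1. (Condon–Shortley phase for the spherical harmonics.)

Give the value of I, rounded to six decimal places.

m-sum 0 ✓  L=12 even ✓  1≤5≤7 ✓
Π(2lᵢ+1) = 7×9×11 = 693
triangle coeff Δ(3,4,5) = 1/180180
Σ_t [0,2]: t=0:+1/576 t=1:−1/144 t=2:+1/576 = -1/288
(3j)²=20/1001 [(3 4 5; 0 0 0)], sign=+1
Σ_t [0,2]: t=0:+1/384 t=1:−1/720 t=2:+1/34560 = 43/34560
(3j)²=1849/180180 [(3 4 5; 1 -2 1)], sign=+1
⇒ 4πI² = 1849/13013
I = (+1)√(1849/13013/(4π)) = 0.10633465

0.106335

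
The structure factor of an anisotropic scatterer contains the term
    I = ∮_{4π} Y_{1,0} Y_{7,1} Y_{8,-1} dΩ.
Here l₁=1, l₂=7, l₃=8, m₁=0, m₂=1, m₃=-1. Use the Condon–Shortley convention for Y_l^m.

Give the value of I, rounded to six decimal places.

m-sum 0 ✓  L=16 even ✓  6≤8≤8 ✓
Π(2lᵢ+1) = 3×15×17 = 765
triangle coeff Δ(1,7,8) = 1/2040
Σ_t [0,0]: t=0:+1/25401600 = 1/25401600
(3j)²=8/255 [(1 7 8; 0 0 0)], sign=+1
Σ_t [0,0]: t=0:+1/29030400 = 1/29030400
(3j)²=21/680 [(1 7 8; 0 1 -1)], sign=-1
⇒ 4πI² = 63/85
I = (-1)√(63/85/(4π)) = -0.24285994

-0.242860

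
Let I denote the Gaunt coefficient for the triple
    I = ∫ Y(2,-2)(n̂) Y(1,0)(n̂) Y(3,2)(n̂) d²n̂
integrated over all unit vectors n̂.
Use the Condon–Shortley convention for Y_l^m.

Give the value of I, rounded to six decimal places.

0.184674

Checks pass: Σm=0; 6 even; l₃=3∈[1,3].
(2·2+1)(2·1+1)(2·3+1) = 105
Δ: 0! 4! 2! / 7! → 1/105
sum: t=0:+1/4 = 1/4
3j²(2 1 3; 0 0 0) = Δ·Π!·Σ² = 3/35  (sign -1)
sum: t=0:+1/24 = 1/24
3j²(2 1 3; -2 0 2) = Δ·Π!·Σ² = 1/21  (sign -1)
combine: 4πI² = 105·3/35·1/21 = 3/7
take √, sign +1: I = 0.18467439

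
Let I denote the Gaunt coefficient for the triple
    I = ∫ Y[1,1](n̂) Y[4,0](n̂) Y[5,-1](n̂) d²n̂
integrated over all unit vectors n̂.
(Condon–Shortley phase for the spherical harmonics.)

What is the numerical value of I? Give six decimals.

-0.190188

m-sum 0 ✓  L=10 even ✓  3≤5≤5 ✓
Π(2lᵢ+1) = 3×9×11 = 297
triangle coeff Δ(1,4,5) = 1/495
Σ_t [0,0]: t=0:+1/576 = 1/576
(3j)²=5/99 [(1 4 5; 0 0 0)], sign=-1
Σ_t [0,0]: t=0:+1/1152 = 1/1152
(3j)²=1/33 [(1 4 5; 1 0 -1)], sign=+1
⇒ 4πI² = 5/11
I = (-1)√(5/11/(4π)) = -0.19018827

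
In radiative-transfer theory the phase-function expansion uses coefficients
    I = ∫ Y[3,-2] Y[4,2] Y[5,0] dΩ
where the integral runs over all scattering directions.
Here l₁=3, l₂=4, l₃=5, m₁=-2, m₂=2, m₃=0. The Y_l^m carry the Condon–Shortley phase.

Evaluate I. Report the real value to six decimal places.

-0.171327

m-sum 0 ✓  L=12 even ✓  1≤5≤7 ✓
Π(2lᵢ+1) = 7×9×11 = 693
triangle coeff Δ(3,4,5) = 1/180180
Σ_t [0,2]: t=0:+1/576 t=1:−1/144 t=2:+1/576 = -1/288
(3j)²=20/1001 [(3 4 5; 0 0 0)], sign=+1
Σ_t [1,2]: t=1:−1/2880 t=2:+1/576 = 1/720
(3j)²=80/3003 [(3 4 5; -2 2 0)], sign=-1
⇒ 4πI² = 4800/13013
I = (-1)√(4800/13013/(4π)) = -0.17132746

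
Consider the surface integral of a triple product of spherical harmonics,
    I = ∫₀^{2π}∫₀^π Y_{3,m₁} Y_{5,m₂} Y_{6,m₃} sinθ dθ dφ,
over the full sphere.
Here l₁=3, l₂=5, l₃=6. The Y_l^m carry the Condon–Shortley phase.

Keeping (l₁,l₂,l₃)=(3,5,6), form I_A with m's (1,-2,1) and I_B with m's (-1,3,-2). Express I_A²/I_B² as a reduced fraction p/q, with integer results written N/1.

15/49

Same 3,5,6: normalisation and zero-m 3j drop out of the ratio.
A: Δ: 2! 4! 8! / 15! → 1/675675; sum: t=0:+1/5760 t=1:−1/8640 t=2:+1/241920 = 1/16128; 3j²(3 5 6; 1 -2 1) = Δ·Π!·Σ² = 5/1001  (sign -1)
B: Δ: 2! 4! 8! / 15! → 1/675675; sum: t=0:+1/1935360 t=1:−1/30240 t=2:+1/11520 = 1/18432; 3j²(3 5 6; -1 3 -2) = Δ·Π!·Σ² = 7/429  (sign +1)
I_A²/I_B² = (5/1001)/(7/429) = 15/49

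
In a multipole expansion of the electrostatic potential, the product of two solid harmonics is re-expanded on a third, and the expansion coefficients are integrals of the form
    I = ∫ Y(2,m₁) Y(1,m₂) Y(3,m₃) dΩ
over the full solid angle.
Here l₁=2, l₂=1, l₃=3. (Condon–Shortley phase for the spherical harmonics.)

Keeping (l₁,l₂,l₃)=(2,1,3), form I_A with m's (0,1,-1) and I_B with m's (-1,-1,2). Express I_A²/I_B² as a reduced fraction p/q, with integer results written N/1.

3/5

l's match ⇒ only the (l;m) 3-j factors differ between A and B.
A: triangle coeff Δ(2,1,3) = 1/105; Σ_t [0,0]: t=0:+1/8 = 1/8; (3j)²=2/35 [(2 1 3; 0 1 -1)], sign=+1
B: triangle coeff Δ(2,1,3) = 1/105; Σ_t [0,0]: t=0:+1/12 = 1/12; (3j)²=2/21 [(2 1 3; -1 -1 2)], sign=-1
I_A²/I_B² = (2/35)/(2/21) = 3/5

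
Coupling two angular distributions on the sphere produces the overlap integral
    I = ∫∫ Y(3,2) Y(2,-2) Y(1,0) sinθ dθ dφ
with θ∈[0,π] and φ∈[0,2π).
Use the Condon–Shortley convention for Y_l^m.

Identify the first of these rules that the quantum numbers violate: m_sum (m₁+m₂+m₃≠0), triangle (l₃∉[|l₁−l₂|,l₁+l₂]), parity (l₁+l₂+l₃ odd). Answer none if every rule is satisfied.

none

azimuthal sum: 2 − 2 + 0 = 0  ✓
1 ≤ 1 ≤ 5 (triangle on l)  ✓
L = 3 + 2 + 1 = 6 (even)  ✓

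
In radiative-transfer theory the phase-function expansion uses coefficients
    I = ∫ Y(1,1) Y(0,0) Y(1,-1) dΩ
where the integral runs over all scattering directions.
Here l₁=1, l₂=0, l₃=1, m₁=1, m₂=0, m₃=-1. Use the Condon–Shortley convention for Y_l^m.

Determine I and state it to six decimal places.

m-sum 0 ✓  L=2 even ✓  1≤1≤1 ✓
Π(2lᵢ+1) = 3×1×3 = 9
triangle coeff Δ(1,0,1) = 1/3
Σ_t [0,0]: t=0:+1/1 = 1/1
(3j)²=1/3 [(1 0 1; 0 0 0)], sign=-1
Σ_t [0,0]: t=0:+1/2 = 1/2
(3j)²=1/3 [(1 0 1; 1 0 -1)], sign=+1
⇒ 4πI² = 1/1
I = (-1)√(1/1/(4π)) = -0.28209479

-0.282095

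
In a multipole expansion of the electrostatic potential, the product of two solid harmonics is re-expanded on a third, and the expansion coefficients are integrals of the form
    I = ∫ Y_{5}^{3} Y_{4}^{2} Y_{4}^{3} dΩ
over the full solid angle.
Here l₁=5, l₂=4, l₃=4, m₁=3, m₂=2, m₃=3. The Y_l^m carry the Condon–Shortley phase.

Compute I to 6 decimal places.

Σmᵢ = 8 ≠ 0, so the φ-integral vanishes; I = 0

0.000000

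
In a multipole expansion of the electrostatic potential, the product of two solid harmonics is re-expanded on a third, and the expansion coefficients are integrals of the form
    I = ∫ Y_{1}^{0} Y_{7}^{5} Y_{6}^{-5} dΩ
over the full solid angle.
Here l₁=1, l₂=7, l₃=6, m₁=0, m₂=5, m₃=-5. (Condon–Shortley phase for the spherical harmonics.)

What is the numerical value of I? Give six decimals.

m-sum 0 ✓  L=14 even ✓  6≤6≤8 ✓
Π(2lᵢ+1) = 3×15×13 = 585
triangle coeff Δ(1,7,6) = 1/1365
Σ_t [1,1]: t=1:−1/518400 = -1/518400
(3j)²=7/195 [(1 7 6; 0 0 0)], sign=-1
Σ_t [1,1]: t=1:−1/39916800 = -1/39916800
(3j)²=8/455 [(1 7 6; 0 5 -5)], sign=+1
⇒ 4πI² = 24/65
I = (-1)√(24/65/(4π)) = -0.17141310

-0.171413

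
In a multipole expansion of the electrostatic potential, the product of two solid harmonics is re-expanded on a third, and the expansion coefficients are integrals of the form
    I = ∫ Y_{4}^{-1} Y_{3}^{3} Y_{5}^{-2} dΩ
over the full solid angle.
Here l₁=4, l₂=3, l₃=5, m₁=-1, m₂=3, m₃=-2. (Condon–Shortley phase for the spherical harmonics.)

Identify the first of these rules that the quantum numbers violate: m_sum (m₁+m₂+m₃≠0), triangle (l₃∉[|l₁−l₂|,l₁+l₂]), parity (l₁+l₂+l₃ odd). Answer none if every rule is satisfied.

m₁+m₂+m₃ = -1 + 3 − 2 = 0  ✓
triangle: |4−3|=1 ≤ l₃=5 ≤ 4+3=7  ✓
parity: l₁+l₂+l₃ = 12 is even  ✓

none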